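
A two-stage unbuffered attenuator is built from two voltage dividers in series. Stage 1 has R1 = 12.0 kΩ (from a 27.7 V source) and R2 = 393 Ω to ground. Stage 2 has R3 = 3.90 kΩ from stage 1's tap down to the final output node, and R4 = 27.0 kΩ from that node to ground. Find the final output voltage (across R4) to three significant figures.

V_out ≈ 0.758 V

Stage 2 presents R3+R4 = 30900 Ω as a load on stage 1's tap.
Stage 1's lower leg becomes R2‖(R3+R4) = 388.1 Ω, so V_mid = 27.7 × 388.1/12390 = 0.8677 V.
Stage 2 is itself unloaded: V_out = V_mid × R4/(R3+R4) = 0.8677 × 27000/30900 = 0.758 V.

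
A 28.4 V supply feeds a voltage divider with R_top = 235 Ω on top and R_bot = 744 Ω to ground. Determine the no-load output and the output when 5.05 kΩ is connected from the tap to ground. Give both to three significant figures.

Unloaded: 21.6 V; loaded: 20.8 V

Open-circuit: V = 28.4 × 744/(235 + 744) = 21.6 V.
With the load, R_bot becomes R_bot‖R_L = 648.5 Ω, so V = 28.4 × 648.5/883.5 = 20.8 V.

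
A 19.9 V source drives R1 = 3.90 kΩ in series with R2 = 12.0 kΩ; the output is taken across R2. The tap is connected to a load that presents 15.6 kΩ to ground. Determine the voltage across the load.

V_out ≈ 12.6 V

The load sits in parallel with R2: R2‖R_L = (12.0 × 15.6) / (12.0 + 15.6) = 6.783 kΩ.
V_out = 19.9 × 6.783 / (3.90 + 6.783) = 19.9 × 6.783/10.68 = 12.6 V.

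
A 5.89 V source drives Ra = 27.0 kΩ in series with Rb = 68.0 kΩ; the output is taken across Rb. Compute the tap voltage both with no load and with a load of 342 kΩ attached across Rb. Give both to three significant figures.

Open-circuit: V = 5.89 × 68.0/(27.0 + 68.0) = 4.22 V.
With the load, Rb becomes Rb‖R_L = 56.72 kΩ, so V = 5.89 × 56.72/83.72 = 3.99 V.

Unloaded: 4.22 V; loaded: 3.99 V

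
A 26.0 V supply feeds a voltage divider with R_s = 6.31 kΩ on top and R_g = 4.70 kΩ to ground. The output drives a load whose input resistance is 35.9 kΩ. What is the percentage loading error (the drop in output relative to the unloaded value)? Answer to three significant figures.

The divider's output (Thévenin) resistance is R_s‖R_g = 2.694 kΩ.
Fractional drop under load = R_th/(R_th + R_L) = 2.694 / (2.694 + 35.9) = 0.06979.
So the output falls by 6.98 %.

6.98 %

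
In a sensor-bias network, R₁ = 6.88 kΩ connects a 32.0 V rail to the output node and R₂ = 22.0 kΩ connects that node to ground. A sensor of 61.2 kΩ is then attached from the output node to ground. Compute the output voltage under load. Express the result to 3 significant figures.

V_out ≈ 22.5 V

The load sits in parallel with R₂: R₂‖R_L = (22.0 × 61.2) / (22.0 + 61.2) = 16.18 kΩ.
V_out = 32.0 × 16.18 / (6.88 + 16.18) = 32.0 × 16.18/23.06 = 22.5 V.
(Unloaded it would have been 24.4 V.)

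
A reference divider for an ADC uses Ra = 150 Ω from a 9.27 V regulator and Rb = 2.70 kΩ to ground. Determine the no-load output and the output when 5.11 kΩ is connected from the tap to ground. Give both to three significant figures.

Unloaded: 8.78 V; loaded: 8.54 V

Open-circuit: V = 9.27 × 2700/(150 + 2700) = 8.78 V.
With the load, Rb becomes Rb‖R_L = 1767 Ω, so V = 9.27 × 1767/1917 = 8.54 V.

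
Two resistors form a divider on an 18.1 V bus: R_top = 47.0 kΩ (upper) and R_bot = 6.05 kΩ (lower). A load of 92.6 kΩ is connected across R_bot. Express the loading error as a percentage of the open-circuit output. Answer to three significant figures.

5.47 %

The divider's output (Thévenin) resistance is R_top‖R_bot = 5.360 kΩ.
Fractional drop under load = R_th/(R_th + R_L) = 5.360 / (5.360 + 92.6) = 0.05472.
So the output falls by 5.47 %.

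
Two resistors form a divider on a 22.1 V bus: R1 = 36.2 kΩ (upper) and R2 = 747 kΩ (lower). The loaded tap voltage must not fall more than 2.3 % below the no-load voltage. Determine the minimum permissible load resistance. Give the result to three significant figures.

Output resistance R_th = R1‖R2 = (36.2 × 747)/783.2 = 34.53 kΩ.
The fractional drop is R_th/(R_th + R_L); requiring this ≤ 0.0230 gives R_L ≥ R_th(1/0.0230 − 1) = 34.53 × 42.48 = 1.47 MΩ.

R_L(min) ≈ 1.47 MΩ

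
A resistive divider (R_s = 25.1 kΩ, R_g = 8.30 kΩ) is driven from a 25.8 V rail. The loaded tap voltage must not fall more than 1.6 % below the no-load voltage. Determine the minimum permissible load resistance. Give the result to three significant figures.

R_L(min) ≈ 384 kΩ

Output resistance R_th = R_s‖R_g = (25.1 × 8.30)/33.40 = 6.237 kΩ.
The fractional drop is R_th/(R_th + R_L); requiring this ≤ 0.0160 gives R_L ≥ R_th(1/0.0160 − 1) = 6.237 × 61.50 = 384 kΩ.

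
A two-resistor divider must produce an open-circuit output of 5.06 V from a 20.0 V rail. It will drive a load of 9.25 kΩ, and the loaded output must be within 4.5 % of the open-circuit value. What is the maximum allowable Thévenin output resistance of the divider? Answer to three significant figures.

R_th ≤ 436 Ω

Loading drop = R_th/(R_th + R_L) ≤ 0.0450, so R_th ≤ R_L · ε/(1−ε) = 9.25 kΩ × 0.0450/0.9550 = 436 Ω.
(Any R1, R2 with R2/(R1+R2) = 0.253 and R1‖R2 ≤ 436 Ω will meet the spec.)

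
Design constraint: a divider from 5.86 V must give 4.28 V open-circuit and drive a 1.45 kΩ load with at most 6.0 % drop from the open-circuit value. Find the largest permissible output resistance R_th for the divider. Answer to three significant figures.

R_th ≤ 92.6 Ω

Loading drop = R_th/(R_th + R_L) ≤ 0.0600, so R_th ≤ R_L · ε/(1−ε) = 1.45 kΩ × 0.0600/0.9400 = 92.6 Ω.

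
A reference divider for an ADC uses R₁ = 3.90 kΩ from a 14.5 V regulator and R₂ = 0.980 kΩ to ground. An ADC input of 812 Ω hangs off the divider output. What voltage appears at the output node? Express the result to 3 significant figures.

V_out ≈ 1.48 V

The load sits in parallel with R₂: R₂‖R_L = (980 × 812) / (980 + 812) = 444.1 Ω.
V_out = 14.5 × 444.1 / (3900 + 444.1) = 14.5 × 444.1/4344 = 1.48 V.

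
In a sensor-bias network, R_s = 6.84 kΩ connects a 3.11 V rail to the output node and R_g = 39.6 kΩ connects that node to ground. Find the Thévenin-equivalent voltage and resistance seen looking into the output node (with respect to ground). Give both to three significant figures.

V_th is the open-circuit tap voltage: 3.11 × 39.6/(6.84 + 39.6) = 2.65 V.
With the supply zeroed, R_s and R_g appear in parallel from the tap: R_th = R_s‖R_g = (6.84 × 39.6)/46.44 = 5.83 kΩ.

V_th = 2.65 V, R_th = 5.83 kΩ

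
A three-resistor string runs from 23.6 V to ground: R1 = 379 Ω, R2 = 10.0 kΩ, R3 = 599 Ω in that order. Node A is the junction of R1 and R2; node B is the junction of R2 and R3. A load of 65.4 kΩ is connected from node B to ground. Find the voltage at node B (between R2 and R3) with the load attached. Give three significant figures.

At node B, R3 is in parallel with the load: R3‖R_L = 593.6 Ω.
Below node A the resistance is R2 + (R3‖R_L) = 10590 Ω, so V_A = 23.6 × 10590/10970 = 22.78 V.
Then V_B = V_A × (R3‖R_L)/(R2 + R3‖R_L) = 22.78 × 593.6/10590 = 1.28 V.

V ≈ 1.28 V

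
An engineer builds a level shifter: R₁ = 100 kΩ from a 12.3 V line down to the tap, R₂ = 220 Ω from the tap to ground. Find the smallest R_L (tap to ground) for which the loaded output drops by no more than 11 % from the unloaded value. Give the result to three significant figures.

R_L(min) ≈ 1.78 kΩ

Output resistance R_th = R₁‖R₂ = (100000 × 220)/100200 = 219.5 Ω.
The fractional drop is R_th/(R_th + R_L); requiring this ≤ 0.110 gives R_L ≥ R_th(1/0.110 − 1) = 219.5 × 8.091 = 1.78 kΩ.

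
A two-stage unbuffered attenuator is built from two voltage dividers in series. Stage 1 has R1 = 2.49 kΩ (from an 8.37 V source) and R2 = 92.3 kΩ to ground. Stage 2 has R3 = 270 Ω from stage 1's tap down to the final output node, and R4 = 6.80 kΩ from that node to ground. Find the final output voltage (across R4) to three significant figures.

V_out ≈ 5.84 V

Stage 2 presents R3+R4 = 7070 Ω as a load on stage 1's tap.
Stage 1's lower leg becomes R2‖(R3+R4) = 6567 Ω, so V_mid = 8.37 × 6567/9057 = 6.069 V.
Stage 2 is itself unloaded: V_out = V_mid × R4/(R3+R4) = 6.069 × 6800/7070 = 5.84 V.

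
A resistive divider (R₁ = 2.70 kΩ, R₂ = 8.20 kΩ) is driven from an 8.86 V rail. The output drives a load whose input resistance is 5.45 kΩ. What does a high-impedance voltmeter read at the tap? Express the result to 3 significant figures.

The load sits in parallel with R₂: R₂‖R_L = (8.20 × 5.45) / (8.20 + 5.45) = 3.274 kΩ.
V_out = 8.86 × 3.274 / (2.70 + 3.274) = 8.86 × 3.274/5.974 = 4.86 V.

V_out ≈ 4.86 V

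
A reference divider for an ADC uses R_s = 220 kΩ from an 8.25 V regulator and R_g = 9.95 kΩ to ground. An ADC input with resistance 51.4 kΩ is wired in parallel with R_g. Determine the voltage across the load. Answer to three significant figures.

The load sits in parallel with R_g: R_g‖R_L = (9.95 × 51.4) / (9.95 + 51.4) = 8.336 kΩ.
V_out = 8.25 × 8.336 / (220 + 8.336) = 8.25 × 8.336/228.3 = 0.301 V.
(Unloaded it would have been 0.357 V.)

V_out ≈ 0.301 V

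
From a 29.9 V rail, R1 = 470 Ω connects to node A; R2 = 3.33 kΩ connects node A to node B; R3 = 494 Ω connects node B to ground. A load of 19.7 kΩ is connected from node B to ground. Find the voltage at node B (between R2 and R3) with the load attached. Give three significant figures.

V ≈ 3.37 V

At node B, R3 is in parallel with the load: R3‖R_L = 481.9 Ω.
Below node A the resistance is R2 + (R3‖R_L) = 3812 Ω, so V_A = 29.9 × 3812/4282 = 26.62 V.
Then V_B = V_A × (R3‖R_L)/(R2 + R3‖R_L) = 26.62 × 481.9/3812 = 3.37 V.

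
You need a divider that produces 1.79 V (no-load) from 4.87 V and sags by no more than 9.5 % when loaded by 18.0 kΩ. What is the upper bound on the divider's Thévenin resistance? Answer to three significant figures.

R_th ≤ 1.89 kΩ

Loading drop = R_th/(R_th + R_L) ≤ 0.0950, so R_th ≤ R_L · ε/(1−ε) = 18.0 kΩ × 0.0950/0.9050 = 1.89 kΩ.
(Any R1, R2 with R2/(R1+R2) = 0.368 and R1‖R2 ≤ 1.89 kΩ will meet the spec.)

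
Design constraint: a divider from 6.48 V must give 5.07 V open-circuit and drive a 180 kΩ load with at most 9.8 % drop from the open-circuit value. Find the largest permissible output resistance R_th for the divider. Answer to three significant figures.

R_th ≤ 19.6 kΩ

Loading drop = R_th/(R_th + R_L) ≤ 0.0980, so R_th ≤ R_L · ε/(1−ε) = 180 kΩ × 0.0980/0.9020 = 19.6 kΩ.
(Any R1, R2 with R2/(R1+R2) = 0.782 and R1‖R2 ≤ 19.6 kΩ will meet the spec.)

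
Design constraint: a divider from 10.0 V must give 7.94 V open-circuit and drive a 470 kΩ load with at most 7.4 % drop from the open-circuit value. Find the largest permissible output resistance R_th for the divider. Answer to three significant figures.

R_th ≤ 37.6 kΩ

Loading drop = R_th/(R_th + R_L) ≤ 0.0740, so R_th ≤ R_L · ε/(1−ε) = 470 kΩ × 0.0740/0.9260 = 37.6 kΩ.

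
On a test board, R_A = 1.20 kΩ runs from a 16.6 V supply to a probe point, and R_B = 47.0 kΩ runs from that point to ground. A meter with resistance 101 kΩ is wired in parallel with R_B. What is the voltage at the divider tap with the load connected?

V_out ≈ 16.0 V

The load sits in parallel with R_B: R_B‖R_L = (47.0 × 101) / (47.0 + 101) = 32.07 kΩ.
V_out = 16.6 × 32.07 / (1.20 + 32.07) = 16.6 × 32.07/33.27 = 16.0 V.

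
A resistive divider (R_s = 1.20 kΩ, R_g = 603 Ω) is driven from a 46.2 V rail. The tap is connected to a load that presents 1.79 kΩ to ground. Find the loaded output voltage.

The load sits in parallel with R_g: R_g‖R_L = (603 × 1790) / (603 + 1790) = 451.1 Ω.
V_out = 46.2 × 451.1 / (1200 + 451.1) = 46.2 × 451.1/1651 = 12.6 V.

V_out ≈ 12.6 V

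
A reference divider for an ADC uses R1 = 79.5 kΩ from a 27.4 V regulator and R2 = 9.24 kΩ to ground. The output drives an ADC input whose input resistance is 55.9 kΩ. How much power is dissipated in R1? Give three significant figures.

P ≈ 7.81 mW

Total resistance from the source is R1 + (R2‖R_L) = 87.43 kΩ, so I = 27.4/87.43 kΩ = 0.3134 mA.
P = I²·R1 = (0.3134 mA)² × 79.5 kΩ = 7.81 mW.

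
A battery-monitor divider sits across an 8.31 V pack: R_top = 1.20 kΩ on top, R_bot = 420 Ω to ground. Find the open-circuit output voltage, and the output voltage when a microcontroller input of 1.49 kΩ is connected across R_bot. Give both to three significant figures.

Unloaded: 2.15 V; loaded: 1.78 V

Open-circuit: V = 8.31 × 420/(1200 + 420) = 2.15 V.
With the load, R_bot becomes R_bot‖R_L = 327.6 Ω, so V = 8.31 × 327.6/1528 = 1.78 V.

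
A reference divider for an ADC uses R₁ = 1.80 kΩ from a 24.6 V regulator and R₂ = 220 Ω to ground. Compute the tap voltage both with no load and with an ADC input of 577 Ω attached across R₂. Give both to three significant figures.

Unloaded: 2.68 V; loaded: 2.00 V

Open-circuit: V = 24.6 × 220/(1800 + 220) = 2.68 V.
With the load, R₂ becomes R₂‖R_L = 159.3 Ω, so V = 24.6 × 159.3/1959 = 2.00 V.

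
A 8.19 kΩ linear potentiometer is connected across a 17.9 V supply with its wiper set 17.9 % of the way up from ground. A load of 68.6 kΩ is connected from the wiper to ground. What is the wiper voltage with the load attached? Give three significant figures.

The wiper splits the pot into (1−α)R = 6.724 kΩ above and αR = 1.466 kΩ below.
Lower section ‖ load = 1.435 kΩ.
V_wiper = 17.9 × 1.435/(6.724 + 1.435) = 3.15 V.

V ≈ 3.15 V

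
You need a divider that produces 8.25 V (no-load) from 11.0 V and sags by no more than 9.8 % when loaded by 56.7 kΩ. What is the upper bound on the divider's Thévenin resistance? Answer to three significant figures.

Loading drop = R_th/(R_th + R_L) ≤ 0.0980, so R_th ≤ R_L · ε/(1−ε) = 56.7 kΩ × 0.0980/0.9020 = 6.16 kΩ.

R_th ≤ 6.16 kΩ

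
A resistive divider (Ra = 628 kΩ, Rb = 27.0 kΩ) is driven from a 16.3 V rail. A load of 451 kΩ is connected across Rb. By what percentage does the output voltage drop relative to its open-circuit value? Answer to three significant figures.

5.43 %

The divider's output (Thévenin) resistance is Ra‖Rb = 25.89 kΩ.
Fractional drop under load = R_th/(R_th + R_L) = 25.89 / (25.89 + 451) = 0.05428.
So the output falls by 5.43 %.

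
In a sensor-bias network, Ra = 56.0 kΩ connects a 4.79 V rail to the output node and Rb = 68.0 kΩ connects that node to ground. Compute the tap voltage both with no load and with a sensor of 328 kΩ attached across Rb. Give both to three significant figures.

Unloaded: 2.63 V; loaded: 2.40 V

Open-circuit: V = 4.79 × 68.0/(56.0 + 68.0) = 2.63 V.
With the load, Rb becomes Rb‖R_L = 56.32 kΩ, so V = 4.79 × 56.32/112.3 = 2.40 V.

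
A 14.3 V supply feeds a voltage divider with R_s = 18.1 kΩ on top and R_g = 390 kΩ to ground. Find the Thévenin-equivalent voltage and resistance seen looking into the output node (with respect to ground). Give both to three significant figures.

V_th = 13.7 V, R_th = 17.3 kΩ

V_th is the open-circuit tap voltage: 14.3 × 390/(18.1 + 390) = 13.7 V.
With the supply zeroed, R_s and R_g appear in parallel from the tap: R_th = R_s‖R_g = (18.1 × 390)/408.1 = 17.3 kΩ.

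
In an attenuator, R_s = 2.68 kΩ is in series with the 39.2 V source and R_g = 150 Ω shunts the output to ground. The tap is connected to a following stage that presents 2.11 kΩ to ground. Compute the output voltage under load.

V_out ≈ 1.95 V

The load sits in parallel with R_g: R_g‖R_L = (150 × 2110) / (150 + 2110) = 140.0 Ω.
V_out = 39.2 × 140.0 / (2680 + 140.0) = 39.2 × 140.0/2820 = 1.95 V.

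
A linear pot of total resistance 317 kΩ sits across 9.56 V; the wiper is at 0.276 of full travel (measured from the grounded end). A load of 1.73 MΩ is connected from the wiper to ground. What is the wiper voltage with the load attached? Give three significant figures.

V ≈ 2.55 V

The wiper splits the pot into (1−α)R = 229.5 kΩ above and αR = 87.49 kΩ below.
Lower section ‖ load = 83.28 kΩ.
V_wiper = 9.56 × 83.28/(229.5 + 83.28) = 2.55 V.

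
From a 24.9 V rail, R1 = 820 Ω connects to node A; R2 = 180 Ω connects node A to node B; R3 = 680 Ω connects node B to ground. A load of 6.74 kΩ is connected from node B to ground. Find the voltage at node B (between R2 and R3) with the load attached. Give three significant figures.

At node B, R3 is in parallel with the load: R3‖R_L = 617.7 Ω.
Below node A the resistance is R2 + (R3‖R_L) = 797.7 Ω, so V_A = 24.9 × 797.7/1618 = 12.28 V.
Then V_B = V_A × (R3‖R_L)/(R2 + R3‖R_L) = 12.28 × 617.7/797.7 = 9.51 V.

V ≈ 9.51 V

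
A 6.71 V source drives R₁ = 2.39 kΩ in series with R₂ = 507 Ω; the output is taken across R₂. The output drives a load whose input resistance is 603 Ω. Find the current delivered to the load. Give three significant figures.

R₂‖R_L = 275.4 Ω; V_out = 6.71 × 275.4/2665 = 0.6934 V.
I_L = V_out / R_L = 0.6934 / 603 Ω = 1.15 mA.

I_L ≈ 1.15 mA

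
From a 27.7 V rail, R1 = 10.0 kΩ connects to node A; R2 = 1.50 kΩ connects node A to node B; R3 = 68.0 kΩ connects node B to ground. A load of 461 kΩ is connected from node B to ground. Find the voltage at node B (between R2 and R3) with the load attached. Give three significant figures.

At node B, R3 is in parallel with the load: R3‖R_L = 59.26 kΩ.
Below node A the resistance is R2 + (R3‖R_L) = 60.76 kΩ, so V_A = 27.7 × 60.76/70.76 = 23.79 V.
Then V_B = V_A × (R3‖R_L)/(R2 + R3‖R_L) = 23.79 × 59.26/60.76 = 23.2 V.

V ≈ 23.2 V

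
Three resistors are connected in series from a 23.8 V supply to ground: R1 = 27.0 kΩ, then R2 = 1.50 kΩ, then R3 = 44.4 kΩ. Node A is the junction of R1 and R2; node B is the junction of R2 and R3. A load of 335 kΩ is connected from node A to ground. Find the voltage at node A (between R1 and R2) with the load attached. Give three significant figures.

V ≈ 14.3 V

Below node A the series string R2+R3 = 45.90 kΩ sits in parallel with the 335 kΩ load: 40.37 kΩ.
V_A = 23.8 × 40.37/(27.0 + 40.37) = 14.3 V.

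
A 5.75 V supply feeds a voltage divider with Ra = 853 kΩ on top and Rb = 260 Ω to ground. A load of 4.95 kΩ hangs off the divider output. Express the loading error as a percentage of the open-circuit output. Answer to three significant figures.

The divider's output (Thévenin) resistance is Ra‖Rb = 259.9 Ω.
Fractional drop under load = R_th/(R_th + R_L) = 259.9 / (259.9 + 4950) = 0.04989.
So the output falls by 4.99 %.

4.99 %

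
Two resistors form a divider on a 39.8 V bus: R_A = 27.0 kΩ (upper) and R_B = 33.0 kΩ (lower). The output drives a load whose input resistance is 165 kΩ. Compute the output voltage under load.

The load sits in parallel with R_B: R_B‖R_L = (33.0 × 165) / (33.0 + 165) = 27.50 kΩ.
V_out = 39.8 × 27.50 / (27.0 + 27.50) = 39.8 × 27.50/54.50 = 20.1 V.

V_out ≈ 20.1 V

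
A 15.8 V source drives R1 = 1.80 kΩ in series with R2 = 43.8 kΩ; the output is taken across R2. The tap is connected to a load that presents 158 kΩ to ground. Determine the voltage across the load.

The load sits in parallel with R2: R2‖R_L = (43.8 × 158) / (43.8 + 158) = 34.29 kΩ.
V_out = 15.8 × 34.29 / (1.80 + 34.29) = 15.8 × 34.29/36.09 = 15.0 V.

V_out ≈ 15.0 V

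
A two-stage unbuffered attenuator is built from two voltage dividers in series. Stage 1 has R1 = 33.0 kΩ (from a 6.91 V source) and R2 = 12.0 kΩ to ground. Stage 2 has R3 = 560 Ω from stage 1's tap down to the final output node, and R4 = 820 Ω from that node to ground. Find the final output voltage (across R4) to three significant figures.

V_out ≈ 0.148 V

Stage 2 presents R3+R4 = 1380 Ω as a load on stage 1's tap.
Stage 1's lower leg becomes R2‖(R3+R4) = 1238 Ω, so V_mid = 6.91 × 1238/34240 = 0.2498 V.
Stage 2 is itself unloaded: V_out = V_mid × R4/(R3+R4) = 0.2498 × 820/1380 = 0.148 V.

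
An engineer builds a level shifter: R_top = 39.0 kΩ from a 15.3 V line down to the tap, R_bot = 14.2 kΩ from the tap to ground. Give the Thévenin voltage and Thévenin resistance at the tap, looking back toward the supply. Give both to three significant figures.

V_th = 4.08 V, R_th = 10.4 kΩ

V_th is the open-circuit tap voltage: 15.3 × 14.2/(39.0 + 14.2) = 4.08 V.
With the supply zeroed, R_top and R_bot appear in parallel from the tap: R_th = R_top‖R_bot = (39.0 × 14.2)/53.20 = 10.4 kΩ.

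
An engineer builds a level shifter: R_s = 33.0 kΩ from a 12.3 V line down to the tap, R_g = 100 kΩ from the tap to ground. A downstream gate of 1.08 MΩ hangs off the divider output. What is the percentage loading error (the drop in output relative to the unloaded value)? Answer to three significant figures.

2.25 %

The divider's output (Thévenin) resistance is R_s‖R_g = 24.81 kΩ.
Fractional drop under load = R_th/(R_th + R_L) = 24.81 / (24.81 + 1080) = 0.02246.
So the output falls by 2.25 %.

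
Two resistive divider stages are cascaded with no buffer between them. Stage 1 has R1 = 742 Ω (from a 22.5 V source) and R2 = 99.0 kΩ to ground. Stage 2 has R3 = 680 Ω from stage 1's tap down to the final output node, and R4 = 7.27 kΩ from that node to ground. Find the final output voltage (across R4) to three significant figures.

V_out ≈ 18.7 V

Stage 2 presents R3+R4 = 7950 Ω as a load on stage 1's tap.
Stage 1's lower leg becomes R2‖(R3+R4) = 7359 Ω, so V_mid = 22.5 × 7359/8101 = 20.44 V.
Stage 2 is itself unloaded: V_out = V_mid × R4/(R3+R4) = 20.44 × 7270/7950 = 18.7 V.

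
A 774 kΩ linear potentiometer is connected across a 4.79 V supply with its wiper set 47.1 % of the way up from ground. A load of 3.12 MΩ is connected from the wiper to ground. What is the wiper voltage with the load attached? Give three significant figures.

The wiper splits the pot into (1−α)R = 409.4 kΩ above and αR = 364.6 kΩ below.
Lower section ‖ load = 326.4 kΩ.
V_wiper = 4.79 × 326.4/(409.4 + 326.4) = 2.12 V.

V ≈ 2.12 V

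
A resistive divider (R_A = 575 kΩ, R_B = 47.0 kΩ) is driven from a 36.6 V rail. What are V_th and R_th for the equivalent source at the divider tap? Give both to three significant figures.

V_th = 2.77 V, R_th = 43.4 kΩ

V_th is the open-circuit tap voltage: 36.6 × 47.0/(575 + 47.0) = 2.77 V.
With the supply zeroed, R_A and R_B appear in parallel from the tap: R_th = R_A‖R_B = (575 × 47.0)/622.0 = 43.4 kΩ.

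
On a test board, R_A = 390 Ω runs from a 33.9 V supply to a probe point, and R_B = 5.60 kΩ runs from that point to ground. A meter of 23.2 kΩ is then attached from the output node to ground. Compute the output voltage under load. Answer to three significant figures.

The load sits in parallel with R_B: R_B‖R_L = (5600 × 23200) / (5600 + 23200) = 4511 Ω.
V_out = 33.9 × 4511 / (390 + 4511) = 33.9 × 4511/4901 = 31.2 V.

V_out ≈ 31.2 V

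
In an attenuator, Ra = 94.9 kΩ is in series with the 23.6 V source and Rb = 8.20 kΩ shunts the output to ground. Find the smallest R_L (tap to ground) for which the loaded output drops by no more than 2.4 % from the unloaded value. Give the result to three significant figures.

Output resistance R_th = Ra‖Rb = (94.9 × 8.20)/103.1 = 7.548 kΩ.
The fractional drop is R_th/(R_th + R_L); requiring this ≤ 0.0240 gives R_L ≥ R_th(1/0.0240 − 1) = 7.548 × 40.67 = 307 kΩ.

R_L(min) ≈ 307 kΩ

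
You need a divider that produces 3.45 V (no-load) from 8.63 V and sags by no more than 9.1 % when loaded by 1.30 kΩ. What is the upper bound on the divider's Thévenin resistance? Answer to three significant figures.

Loading drop = R_th/(R_th + R_L) ≤ 0.0910, so R_th ≤ R_L · ε/(1−ε) = 1.30 kΩ × 0.0910/0.9090 = 130 Ω.
(Any R1, R2 with R2/(R1+R2) = 0.400 and R1‖R2 ≤ 130 Ω will meet the spec.)

R_th ≤ 130 Ω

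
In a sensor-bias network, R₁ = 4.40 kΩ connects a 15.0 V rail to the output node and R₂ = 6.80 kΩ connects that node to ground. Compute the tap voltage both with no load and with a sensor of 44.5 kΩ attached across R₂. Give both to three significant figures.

Unloaded: 9.11 V; loaded: 8.59 V

Open-circuit: V = 15.0 × 6.80/(4.40 + 6.80) = 9.11 V.
With the load, R₂ becomes R₂‖R_L = 5.899 kΩ, so V = 15.0 × 5.899/10.30 = 8.59 V.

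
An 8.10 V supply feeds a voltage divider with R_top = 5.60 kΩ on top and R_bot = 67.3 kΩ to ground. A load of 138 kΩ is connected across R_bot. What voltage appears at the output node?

V_out ≈ 7.21 V

The load sits in parallel with R_bot: R_bot‖R_L = (67.3 × 138) / (67.3 + 138) = 45.24 kΩ.
V_out = 8.10 × 45.24 / (5.60 + 45.24) = 8.10 × 45.24/50.84 = 7.21 V.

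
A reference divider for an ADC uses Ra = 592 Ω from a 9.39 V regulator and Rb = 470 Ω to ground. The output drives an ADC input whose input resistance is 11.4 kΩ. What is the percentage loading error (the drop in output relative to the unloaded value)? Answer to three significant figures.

The divider's output (Thévenin) resistance is Ra‖Rb = 262.0 Ω.
Fractional drop under load = R_th/(R_th + R_L) = 262.0 / (262.0 + 11400) = 0.02247.
So the output falls by 2.25 %.

2.25 %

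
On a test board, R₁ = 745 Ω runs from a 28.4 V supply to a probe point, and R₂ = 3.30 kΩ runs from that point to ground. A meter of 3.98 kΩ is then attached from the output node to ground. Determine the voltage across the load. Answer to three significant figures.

V_out ≈ 20.1 V

The load sits in parallel with R₂: R₂‖R_L = (3300 × 3980) / (3300 + 3980) = 1804 Ω.
V_out = 28.4 × 1804 / (745 + 1804) = 28.4 × 1804/2549 = 20.1 V.
(Unloaded it would have been 23.2 V.)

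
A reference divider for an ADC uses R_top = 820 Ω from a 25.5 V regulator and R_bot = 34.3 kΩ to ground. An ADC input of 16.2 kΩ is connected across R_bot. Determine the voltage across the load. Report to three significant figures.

The load sits in parallel with R_bot: R_bot‖R_L = (34300 × 16200) / (34300 + 16200) = 11000 Ω.
V_out = 25.5 × 11000 / (820 + 11000) = 25.5 × 11000/11820 = 23.7 V.

V_out ≈ 23.7 V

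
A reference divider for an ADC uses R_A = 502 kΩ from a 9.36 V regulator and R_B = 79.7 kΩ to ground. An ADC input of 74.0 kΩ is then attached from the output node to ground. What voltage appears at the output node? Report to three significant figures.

The load sits in parallel with R_B: R_B‖R_L = (79.7 × 74.0) / (79.7 + 74.0) = 38.37 kΩ.
V_out = 9.36 × 38.37 / (502 + 38.37) = 9.36 × 38.37/540.4 = 0.665 V.
(Unloaded it would have been 1.28 V.)

V_out ≈ 0.665 V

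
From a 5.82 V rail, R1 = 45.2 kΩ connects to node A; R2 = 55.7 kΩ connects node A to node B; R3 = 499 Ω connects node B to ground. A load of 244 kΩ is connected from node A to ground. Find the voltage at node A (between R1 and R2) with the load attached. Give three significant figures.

V ≈ 2.93 V

Below node A the series string R2+R3 = 56200 Ω sits in parallel with the 244000 Ω load: 45680 Ω.
V_A = 5.82 × 45680/(45200 + 45680) = 2.93 V.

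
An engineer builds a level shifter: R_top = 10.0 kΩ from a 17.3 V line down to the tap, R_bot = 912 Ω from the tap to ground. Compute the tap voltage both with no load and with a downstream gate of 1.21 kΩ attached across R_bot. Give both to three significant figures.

Open-circuit: V = 17.3 × 912/(10000 + 912) = 1.45 V.
With the load, R_bot becomes R_bot‖R_L = 520.0 Ω, so V = 17.3 × 520.0/10520 = 0.855 V.

Unloaded: 1.45 V; loaded: 0.855 V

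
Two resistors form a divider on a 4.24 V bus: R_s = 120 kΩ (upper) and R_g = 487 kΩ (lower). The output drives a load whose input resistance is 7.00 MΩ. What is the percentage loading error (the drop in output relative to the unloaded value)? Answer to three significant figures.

The divider's output (Thévenin) resistance is R_s‖R_g = 96.28 kΩ.
Fractional drop under load = R_th/(R_th + R_L) = 96.28 / (96.28 + 7000) = 0.01357.
So the output falls by 1.36 %.

1.36 %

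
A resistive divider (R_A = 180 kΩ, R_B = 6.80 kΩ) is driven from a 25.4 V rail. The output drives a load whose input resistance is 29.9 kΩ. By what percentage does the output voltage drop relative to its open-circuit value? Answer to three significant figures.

Unloaded V = 25.4 × 6.80/186.8 = 0.9246 V.
Loaded: R_B‖R_L = 5.540 kΩ, giving V = 25.4 × 5.540/185.5 = 0.7584 V.
Drop = (0.9246 − 0.7584) / 0.9246 = 18.0 %.

18.0 %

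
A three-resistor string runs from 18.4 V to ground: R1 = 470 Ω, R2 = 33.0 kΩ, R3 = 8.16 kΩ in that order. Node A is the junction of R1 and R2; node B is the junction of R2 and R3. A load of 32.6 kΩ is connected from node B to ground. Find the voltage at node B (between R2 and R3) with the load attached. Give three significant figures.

At node B, R3 is in parallel with the load: R3‖R_L = 6526 Ω.
Below node A the resistance is R2 + (R3‖R_L) = 39530 Ω, so V_A = 18.4 × 39530/40000 = 18.18 V.
Then V_B = V_A × (R3‖R_L)/(R2 + R3‖R_L) = 18.18 × 6526/39530 = 3.00 V.

V ≈ 3.00 V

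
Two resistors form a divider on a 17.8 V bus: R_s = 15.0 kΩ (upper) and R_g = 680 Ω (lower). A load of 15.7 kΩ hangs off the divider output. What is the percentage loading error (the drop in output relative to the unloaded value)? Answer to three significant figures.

3.98 %

The divider's output (Thévenin) resistance is R_s‖R_g = 650.5 Ω.
Fractional drop under load = R_th/(R_th + R_L) = 650.5 / (650.5 + 15700) = 0.03979.
So the output falls by 3.98 %.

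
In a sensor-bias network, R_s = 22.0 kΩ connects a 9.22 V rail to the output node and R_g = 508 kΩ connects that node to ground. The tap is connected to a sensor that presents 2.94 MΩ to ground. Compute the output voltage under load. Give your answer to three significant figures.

V_out ≈ 8.77 V

The load sits in parallel with R_g: R_g‖R_L = (508 × 2940) / (508 + 2940) = 433.2 kΩ.
V_out = 9.22 × 433.2 / (22.0 + 433.2) = 9.22 × 433.2/455.2 = 8.77 V.
(Unloaded it would have been 8.84 V.)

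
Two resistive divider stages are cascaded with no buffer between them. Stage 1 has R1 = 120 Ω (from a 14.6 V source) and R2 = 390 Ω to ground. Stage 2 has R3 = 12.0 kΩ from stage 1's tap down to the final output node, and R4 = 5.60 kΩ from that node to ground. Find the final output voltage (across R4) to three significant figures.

Stage 2 presents R3+R4 = 17600 Ω as a load on stage 1's tap.
Stage 1's lower leg becomes R2‖(R3+R4) = 381.5 Ω, so V_mid = 14.6 × 381.5/501.5 = 11.11 V.
Stage 2 is itself unloaded: V_out = V_mid × R4/(R3+R4) = 11.11 × 5600/17600 = 3.53 V.

V_out ≈ 3.53 V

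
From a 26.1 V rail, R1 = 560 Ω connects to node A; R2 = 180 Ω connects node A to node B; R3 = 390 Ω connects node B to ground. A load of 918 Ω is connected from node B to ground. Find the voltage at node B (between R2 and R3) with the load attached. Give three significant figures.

V ≈ 7.05 V

At node B, R3 is in parallel with the load: R3‖R_L = 273.7 Ω.
Below node A the resistance is R2 + (R3‖R_L) = 453.7 Ω, so V_A = 26.1 × 453.7/1014 = 11.68 V.
Then V_B = V_A × (R3‖R_L)/(R2 + R3‖R_L) = 11.68 × 273.7/453.7 = 7.05 V.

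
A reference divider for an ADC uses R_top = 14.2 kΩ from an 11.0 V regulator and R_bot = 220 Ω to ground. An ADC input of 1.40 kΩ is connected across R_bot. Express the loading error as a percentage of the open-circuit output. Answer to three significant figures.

13.4 %

Unloaded V = 11.0 × 220/14420 = 0.16782 V.
Loaded: R_bot‖R_L = 190.1 Ω, giving V = 11.0 × 190.1/14390 = 0.14533 V.
Drop = (0.16782 − 0.14533) / 0.16782 = 13.4 %.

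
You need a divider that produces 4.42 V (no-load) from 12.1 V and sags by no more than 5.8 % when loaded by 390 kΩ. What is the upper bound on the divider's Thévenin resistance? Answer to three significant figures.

R_th ≤ 24.0 kΩ

Loading drop = R_th/(R_th + R_L) ≤ 0.0580, so R_th ≤ R_L · ε/(1−ε) = 390 kΩ × 0.0580/0.9420 = 24.0 kΩ.
(Any R1, R2 with R2/(R1+R2) = 0.365 and R1‖R2 ≤ 24.0 kΩ will meet the spec.)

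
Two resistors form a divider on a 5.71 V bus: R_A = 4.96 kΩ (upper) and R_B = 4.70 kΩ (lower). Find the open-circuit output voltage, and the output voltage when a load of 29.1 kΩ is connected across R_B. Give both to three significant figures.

Unloaded: 2.78 V; loaded: 2.57 V

Open-circuit: V = 5.71 × 4.70/(4.96 + 4.70) = 2.78 V.
With the load, R_B becomes R_B‖R_L = 4.046 kΩ, so V = 5.71 × 4.046/9.006 = 2.57 V.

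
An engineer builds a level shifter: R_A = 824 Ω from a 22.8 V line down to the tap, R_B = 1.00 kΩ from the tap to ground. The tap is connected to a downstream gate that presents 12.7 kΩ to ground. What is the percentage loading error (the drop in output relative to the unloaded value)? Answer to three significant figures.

The divider's output (Thévenin) resistance is R_A‖R_B = 451.8 Ω.
Fractional drop under load = R_th/(R_th + R_L) = 451.8 / (451.8 + 12700) = 0.03435.
So the output falls by 3.43 %.

3.43 %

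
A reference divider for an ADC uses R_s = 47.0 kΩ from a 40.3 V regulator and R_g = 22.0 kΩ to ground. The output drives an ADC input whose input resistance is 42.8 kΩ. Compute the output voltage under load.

V_out ≈ 9.52 V

The load sits in parallel with R_g: R_g‖R_L = (22.0 × 42.8) / (22.0 + 42.8) = 14.53 kΩ.
V_out = 40.3 × 14.53 / (47.0 + 14.53) = 40.3 × 14.53/61.53 = 9.52 V.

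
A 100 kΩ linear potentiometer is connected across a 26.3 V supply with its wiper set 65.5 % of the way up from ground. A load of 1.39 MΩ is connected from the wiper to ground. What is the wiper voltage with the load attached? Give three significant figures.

V ≈ 17.0 V

The wiper splits the pot into (1−α)R = 34.50 kΩ above and αR = 65.50 kΩ below.
Lower section ‖ load = 62.55 kΩ.
V_wiper = 26.3 × 62.55/(34.50 + 62.55) = 17.0 V.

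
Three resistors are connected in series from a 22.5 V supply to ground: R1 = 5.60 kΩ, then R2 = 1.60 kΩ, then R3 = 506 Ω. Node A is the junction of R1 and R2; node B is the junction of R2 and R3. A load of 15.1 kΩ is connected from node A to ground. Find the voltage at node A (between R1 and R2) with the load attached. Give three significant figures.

Below node A the series string R2+R3 = 2106 Ω sits in parallel with the 15100 Ω load: 1848 Ω.
V_A = 22.5 × 1848/(5600 + 1848) = 5.58 V.

V ≈ 5.58 V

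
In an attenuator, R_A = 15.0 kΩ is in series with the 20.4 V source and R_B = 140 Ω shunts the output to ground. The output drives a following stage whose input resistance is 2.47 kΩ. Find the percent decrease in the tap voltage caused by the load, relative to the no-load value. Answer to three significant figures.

The divider's output (Thévenin) resistance is R_A‖R_B = 138.7 Ω.
Fractional drop under load = R_th/(R_th + R_L) = 138.7 / (138.7 + 2470) = 0.05317.
So the output falls by 5.32 %.

5.32 %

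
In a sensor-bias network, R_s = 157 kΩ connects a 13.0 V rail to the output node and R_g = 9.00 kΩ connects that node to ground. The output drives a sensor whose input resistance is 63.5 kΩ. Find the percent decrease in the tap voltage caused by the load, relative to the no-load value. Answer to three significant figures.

Unloaded V = 13.0 × 9.00/166.0 = 0.70482 V.
Loaded: R_g‖R_L = 7.883 kΩ, giving V = 13.0 × 7.883/164.9 = 0.62151 V.
Drop = (0.70482 − 0.62151) / 0.70482 = 11.8 %.

11.8 %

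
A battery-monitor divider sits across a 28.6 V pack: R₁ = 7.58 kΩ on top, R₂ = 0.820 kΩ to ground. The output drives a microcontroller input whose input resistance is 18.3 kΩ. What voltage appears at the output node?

V_out ≈ 2.68 V

The load sits in parallel with R₂: R₂‖R_L = (820 × 18300) / (820 + 18300) = 784.8 Ω.
V_out = 28.6 × 784.8 / (7580 + 784.8) = 28.6 × 784.8/8365 = 2.68 V.
(Unloaded it would have been 2.79 V.)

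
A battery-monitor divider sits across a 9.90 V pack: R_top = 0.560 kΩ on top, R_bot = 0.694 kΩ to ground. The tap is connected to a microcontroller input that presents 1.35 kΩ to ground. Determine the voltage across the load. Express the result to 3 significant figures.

V_out ≈ 4.46 V

The load sits in parallel with R_bot: R_bot‖R_L = (694 × 1350) / (694 + 1350) = 458.4 Ω.
V_out = 9.90 × 458.4 / (560 + 458.4) = 9.90 × 458.4/1018 = 4.46 V.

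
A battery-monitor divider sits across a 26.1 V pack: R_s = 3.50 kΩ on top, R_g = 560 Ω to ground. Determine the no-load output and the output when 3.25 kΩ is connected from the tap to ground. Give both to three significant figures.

Open-circuit: V = 26.1 × 560/(3500 + 560) = 3.60 V.
With the load, R_g becomes R_g‖R_L = 477.7 Ω, so V = 26.1 × 477.7/3978 = 3.13 V.

Unloaded: 3.60 V; loaded: 3.13 V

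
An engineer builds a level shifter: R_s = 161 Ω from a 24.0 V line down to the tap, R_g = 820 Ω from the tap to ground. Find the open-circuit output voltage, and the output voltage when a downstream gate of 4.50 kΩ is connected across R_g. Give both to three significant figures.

Open-circuit: V = 24.0 × 820/(161 + 820) = 20.1 V.
With the load, R_g becomes R_g‖R_L = 693.6 Ω, so V = 24.0 × 693.6/854.6 = 19.5 V.

Unloaded: 20.1 V; loaded: 19.5 V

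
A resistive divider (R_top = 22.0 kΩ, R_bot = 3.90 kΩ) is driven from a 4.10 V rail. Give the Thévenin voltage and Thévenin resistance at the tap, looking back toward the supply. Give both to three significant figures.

V_th is the open-circuit tap voltage: 4.10 × 3.90/(22.0 + 3.90) = 0.617 V.
With the supply zeroed, R_top and R_bot appear in parallel from the tap: R_th = R_top‖R_bot = (22.0 × 3.90)/25.90 = 3.31 kΩ.

V_th = 0.617 V, R_th = 3.31 kΩ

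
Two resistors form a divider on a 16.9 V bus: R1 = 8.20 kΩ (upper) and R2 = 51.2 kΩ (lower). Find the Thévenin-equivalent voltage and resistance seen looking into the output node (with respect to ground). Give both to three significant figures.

V_th = 14.6 V, R_th = 7.07 kΩ

V_th is the open-circuit tap voltage: 16.9 × 51.2/(8.20 + 51.2) = 14.6 V.
With the supply zeroed, R1 and R2 appear in parallel from the tap: R_th = R1‖R2 = (8.20 × 51.2)/59.40 = 7.07 kΩ.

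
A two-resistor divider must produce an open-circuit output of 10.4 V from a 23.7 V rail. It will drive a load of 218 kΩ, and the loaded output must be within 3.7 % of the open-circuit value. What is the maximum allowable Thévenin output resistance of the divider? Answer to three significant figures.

R_th ≤ 8.38 kΩ

Loading drop = R_th/(R_th + R_L) ≤ 0.0370, so R_th ≤ R_L · ε/(1−ε) = 218 kΩ × 0.0370/0.9630 = 8.38 kΩ.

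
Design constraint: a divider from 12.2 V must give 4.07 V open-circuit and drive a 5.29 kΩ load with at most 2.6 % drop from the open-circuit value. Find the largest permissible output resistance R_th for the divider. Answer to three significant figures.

R_th ≤ 141 Ω

Loading drop = R_th/(R_th + R_L) ≤ 0.0260, so R_th ≤ R_L · ε/(1−ε) = 5.29 kΩ × 0.0260/0.9740 = 141 Ω.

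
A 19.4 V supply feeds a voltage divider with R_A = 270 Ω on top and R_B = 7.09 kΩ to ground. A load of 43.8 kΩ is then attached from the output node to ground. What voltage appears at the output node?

The load sits in parallel with R_B: R_B‖R_L = (7090 × 43800) / (7090 + 43800) = 6102 Ω.
V_out = 19.4 × 6102 / (270 + 6102) = 19.4 × 6102/6372 = 18.6 V.

V_out ≈ 18.6 V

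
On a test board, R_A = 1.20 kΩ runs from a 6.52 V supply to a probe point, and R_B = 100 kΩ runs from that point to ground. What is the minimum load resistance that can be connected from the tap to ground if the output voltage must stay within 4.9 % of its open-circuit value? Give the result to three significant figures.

Output resistance R_th = R_A‖R_B = (1.20 × 100)/101.2 = 1.186 kΩ.
The fractional drop is R_th/(R_th + R_L); requiring this ≤ 0.0490 gives R_L ≥ R_th(1/0.0490 − 1) = 1.186 × 19.41 = 23.0 kΩ.

R_L(min) ≈ 23.0 kΩ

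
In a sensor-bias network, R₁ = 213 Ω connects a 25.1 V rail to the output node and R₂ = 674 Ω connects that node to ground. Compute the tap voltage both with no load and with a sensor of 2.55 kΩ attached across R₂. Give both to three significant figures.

Open-circuit: V = 25.1 × 674/(213 + 674) = 19.1 V.
With the load, R₂ becomes R₂‖R_L = 533.1 Ω, so V = 25.1 × 533.1/746.1 = 17.9 V.

Unloaded: 19.1 V; loaded: 17.9 V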